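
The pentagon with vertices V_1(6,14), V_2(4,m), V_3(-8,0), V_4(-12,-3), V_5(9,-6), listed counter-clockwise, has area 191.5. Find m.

11

The doubled signed area Σ (x_i y_{i+1} − x_{i+1} y_i) is linear in m.
With m=0 it equals 229; the coefficient of m is 14 (from the two edges through V_2).
So 14·m + 229 = 2·191.5 = 383 ⇒ m = 11.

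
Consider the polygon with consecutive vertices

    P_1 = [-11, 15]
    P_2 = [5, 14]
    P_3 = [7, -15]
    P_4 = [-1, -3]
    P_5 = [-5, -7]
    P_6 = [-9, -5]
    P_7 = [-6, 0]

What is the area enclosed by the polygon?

302

Cross-terms: -229, -173, -36, -8, -38, -30, -90  ⇒  Σ = -604
Area = |Σ|/2 = 302.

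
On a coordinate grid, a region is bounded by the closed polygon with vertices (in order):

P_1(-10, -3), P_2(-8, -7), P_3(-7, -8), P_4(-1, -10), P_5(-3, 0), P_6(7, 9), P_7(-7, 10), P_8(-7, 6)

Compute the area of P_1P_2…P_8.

Apply the surveyor's formula: 2A = Σ (x_i·y_{i+1} − x_{i+1}·y_i), indices taken mod 8.
Cross-terms: 46, 15, 62, -30, -27, 133, 28, 81  ⇒  Σ = 308
Area = |Σ|/2 = 154.

154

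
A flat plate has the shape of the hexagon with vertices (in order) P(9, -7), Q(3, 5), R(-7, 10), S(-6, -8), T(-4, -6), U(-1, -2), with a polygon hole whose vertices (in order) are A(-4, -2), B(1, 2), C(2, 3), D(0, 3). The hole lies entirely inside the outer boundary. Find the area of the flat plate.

133.5

Outer boundary:
Apply Gauss's area formula: 2A = Σ (x_i·y_{i+1} − x_{i+1}·y_i), indices taken mod 6.
P→Q: (9)(5) − (3)(-7) = 66
Q→R: (3)(10) − (-7)(5) = 65
R→S: (-7)(-8) − (-6)(10) = 116
S→T: (-6)(-6) − (-4)(-8) = 4
T→U: (-4)(-2) − (-1)(-6) = 2
U→P: (-1)(-7) − (9)(-2) = 25
Σ = 278
Area = |Σ|/2 = 139.
Hole:
A→B: (-4)(2) − (1)(-2) = -6
B→C: (1)(3) − (2)(2) = -1
C→D: (2)(3) − (0)(3) = 6
D→A: (0)(-2) − (-4)(3) = 12
Σ = 11
Area = |Σ|/2 = 5.5.
Net area = 139 − 5.5 = 133.5.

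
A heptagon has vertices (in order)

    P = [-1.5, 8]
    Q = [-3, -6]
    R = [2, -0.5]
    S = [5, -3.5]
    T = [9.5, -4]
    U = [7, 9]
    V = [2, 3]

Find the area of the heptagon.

Apply the shoelace formula: 2A = Σ (x_i·y_{i+1} − x_{i+1}·y_i), indices taken mod 7.
Σ = (33) + (13.5) + (-4.5) + (13.25) + (113.5) + (3) + (20.5) = 192.25
Area = |Σ|/2 = 96.125.

96.125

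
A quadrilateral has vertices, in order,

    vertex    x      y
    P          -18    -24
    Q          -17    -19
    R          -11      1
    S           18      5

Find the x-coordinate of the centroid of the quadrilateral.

Apply Gauss's area formula. First the cross-terms c_i = x_i·y_{i+1} − x_{i+1}·y_i:
  -66, -226, -73, -342  ⇒  2A = -707, A = -353.5.
Then Σ (x_i + x_{i+1})·c_i = 8127, so x̄ = 8127 / (6·(-353.5)) = -387/101.

-387/101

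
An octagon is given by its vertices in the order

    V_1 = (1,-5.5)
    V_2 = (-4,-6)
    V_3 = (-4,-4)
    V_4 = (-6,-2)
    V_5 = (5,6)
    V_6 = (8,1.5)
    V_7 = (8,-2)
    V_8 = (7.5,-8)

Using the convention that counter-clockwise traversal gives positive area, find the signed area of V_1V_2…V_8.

-114.375

Cross-terms: -28, -8, -16, -26, -40.5, -28, -49, -33.25  ⇒  Σ = -228.75
Signed area = Σ/2 = -114.375 (negative ⇒ clockwise traversal).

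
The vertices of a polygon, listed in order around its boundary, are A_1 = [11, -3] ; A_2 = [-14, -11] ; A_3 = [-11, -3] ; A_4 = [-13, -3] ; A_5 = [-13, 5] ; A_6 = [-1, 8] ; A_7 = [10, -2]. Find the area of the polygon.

268.5

A_1→A_2: (11)(-11) − (-14)(-3) = -163
A_2→A_3: (-14)(-3) − (-11)(-11) = -79
A_3→A_4: (-11)(-3) − (-13)(-3) = -6
A_4→A_5: (-13)(5) − (-13)(-3) = -104
A_5→A_6: (-13)(8) − (-1)(5) = -99
A_6→A_7: (-1)(-2) − (10)(8) = -78
A_7→A_1: (10)(-3) − (11)(-2) = -8
Σ = -537
Area = |Σ|/2 = 268.5.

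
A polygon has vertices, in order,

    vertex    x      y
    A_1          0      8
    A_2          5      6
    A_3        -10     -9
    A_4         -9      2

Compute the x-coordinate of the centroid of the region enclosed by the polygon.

Apply the shoelace (surveyor's) formula. First the cross-terms c_i = x_i·y_{i+1} − x_{i+1}·y_i:
  -40, 15, -101, -72  ⇒  2A = -198, A = -99.
Then Σ (x_i + x_{i+1})·c_i = 2292, so x̄ = 2292 / (6·(-99)) = -382/99.

-382/99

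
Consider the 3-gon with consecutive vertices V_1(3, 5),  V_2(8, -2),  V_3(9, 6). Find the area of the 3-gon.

V_1→V_2: (3)(-2) − (8)(5) = -46
V_2→V_3: (8)(6) − (9)(-2) = 66
V_3→V_1: (9)(5) − (3)(6) = 27
Σ = 47
Area = |Σ|/2 = 23.5.

23.5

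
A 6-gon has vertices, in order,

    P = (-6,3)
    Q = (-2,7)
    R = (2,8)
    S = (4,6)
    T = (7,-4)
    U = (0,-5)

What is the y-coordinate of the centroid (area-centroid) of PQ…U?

Apply the shoelace (surveyor's) formula. First the cross-terms c_i = x_i·y_{i+1} − x_{i+1}·y_i:
  -36, -30, -20, -58, -35, -30  ⇒  2A = -209, A = -104.5.
Then Σ (y_i + y_{i+1})·c_i = -831, so ȳ = -831 / (6·(-104.5)) = 277/209.

277/209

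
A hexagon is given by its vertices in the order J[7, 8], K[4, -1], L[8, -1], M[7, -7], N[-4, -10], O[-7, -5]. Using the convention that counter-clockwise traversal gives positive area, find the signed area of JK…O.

Apply the surveyor's formula: 2A = Σ (x_i·y_{i+1} − x_{i+1}·y_i), indices taken mod 6.
Σ = (-39) + (4) + (-49) + (-98) + (-50) + (-21) = -253
Signed area = Σ/2 = -126.5 (negative ⇒ clockwise traversal).

-126.5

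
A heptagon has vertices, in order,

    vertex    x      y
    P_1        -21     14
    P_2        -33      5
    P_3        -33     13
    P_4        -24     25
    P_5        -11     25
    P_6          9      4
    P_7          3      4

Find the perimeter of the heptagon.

112

|P_1P_2| = √((-12)² + (-9)²) = √225 = 15
|P_2P_3| = √((0)² + (8)²) = √64 = 8
|P_3P_4| = √((9)² + (12)²) = √225 = 15
|P_4P_5| = √((13)² + (0)²) = √169 = 13
|P_5P_6| = √((20)² + (-21)²) = √841 = 29
|P_6P_7| = √((-6)² + (0)²) = √36 = 6
|P_7P_1| = √((-24)² + (10)²) = √676 = 26
Perimeter = 15 + 8 + 15 + 13 + 29 + 6 + 26 = 112.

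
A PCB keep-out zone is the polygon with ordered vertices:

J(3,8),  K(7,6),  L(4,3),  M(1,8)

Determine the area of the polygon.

14

Apply the surveyor's formula: 2A = Σ (x_i·y_{i+1} − x_{i+1}·y_i), indices taken mod 4.
Cross-terms: -38, -3, 29, -16  ⇒  Σ = -28
Area = |Σ|/2 = 14.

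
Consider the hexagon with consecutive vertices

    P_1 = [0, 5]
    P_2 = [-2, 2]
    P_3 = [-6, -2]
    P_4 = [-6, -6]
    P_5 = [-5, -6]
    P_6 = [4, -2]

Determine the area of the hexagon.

55

Apply the shoelace formula: 2A = Σ (x_i·y_{i+1} − x_{i+1}·y_i), indices taken mod 6.
Σ = (10) + (16) + (24) + (6) + (34) + (20) = 110
Area = |Σ|/2 = 55.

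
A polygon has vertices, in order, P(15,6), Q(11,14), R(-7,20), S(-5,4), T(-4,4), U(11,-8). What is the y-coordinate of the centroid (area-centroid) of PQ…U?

1883/264

Apply Gauss's area formula. First the cross-terms c_i = x_i·y_{i+1} − x_{i+1}·y_i:
  144, 318, 72, -4, -12, 186  ⇒  2A = 704, A = 352.
Then Σ (y_i + y_{i+1})·c_i = 15064, so ȳ = 15064 / (6·352) = 1883/264.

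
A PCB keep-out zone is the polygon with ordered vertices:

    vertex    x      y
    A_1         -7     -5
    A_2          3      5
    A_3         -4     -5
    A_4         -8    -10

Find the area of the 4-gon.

Apply the shoelace (surveyor's) formula: 2A = Σ (x_i·y_{i+1} − x_{i+1}·y_i), indices taken mod 4.
A_1→A_2: (-7)(5) − (3)(-5) = -20
A_2→A_3: (3)(-5) − (-4)(5) = 5
A_3→A_4: (-4)(-10) − (-8)(-5) = 0
A_4→A_1: (-8)(-5) − (-7)(-10) = -30
Σ = -45
Area = |Σ|/2 = 22.5.

22.5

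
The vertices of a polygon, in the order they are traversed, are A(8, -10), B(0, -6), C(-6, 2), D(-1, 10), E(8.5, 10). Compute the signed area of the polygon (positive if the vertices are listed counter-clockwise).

Cross-terms: -48, -36, -58, -95, -165  ⇒  Σ = -402
Signed area = Σ/2 = -201 (negative ⇒ clockwise traversal).

-201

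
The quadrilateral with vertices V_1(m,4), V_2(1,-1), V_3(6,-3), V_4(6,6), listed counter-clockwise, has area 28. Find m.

3

The doubled signed area Σ (x_i y_{i+1} − x_{i+1} y_i) is linear in m.
With m=0 it equals 77; the coefficient of m is -7 (from the two edges through V_1).
So -7·m + 77 = 2·28 = 56 ⇒ m = 3.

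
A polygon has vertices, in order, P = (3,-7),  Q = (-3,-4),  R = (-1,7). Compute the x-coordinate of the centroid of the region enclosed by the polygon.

-1/3

Apply Gauss's area formula. First the cross-terms c_i = x_i·y_{i+1} − x_{i+1}·y_i:
  -33, -25, -14  ⇒  2A = -72, A = -36.
Then Σ (x_i + x_{i+1})·c_i = 72, so x̄ = 72 / (6·(-36)) = -1/3.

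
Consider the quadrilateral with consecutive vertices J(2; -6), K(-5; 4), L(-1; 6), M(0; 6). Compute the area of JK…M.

Apply Gauss's area formula: 2A = Σ (x_i·y_{i+1} − x_{i+1}·y_i), indices taken mod 4.
Σ = (-22) + (-26) + (-6) + (-12) = -66
Area = |Σ|/2 = 33.

33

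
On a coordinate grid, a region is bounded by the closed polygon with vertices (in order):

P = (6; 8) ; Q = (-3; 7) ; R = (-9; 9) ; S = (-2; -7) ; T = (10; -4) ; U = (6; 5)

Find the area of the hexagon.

Apply Gauss's area formula: 2A = Σ (x_i·y_{i+1} − x_{i+1}·y_i), indices taken mod 6.
Σ = (66) + (36) + (81) + (78) + (74) + (18) = 353
Area = |Σ|/2 = 176.5.

176.5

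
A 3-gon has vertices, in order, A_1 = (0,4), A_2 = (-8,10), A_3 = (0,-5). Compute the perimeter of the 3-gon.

|A_1A_2| = √((-8)² + (6)²) = √100 = 10
|A_2A_3| = √((8)² + (-15)²) = √289 = 17
|A_3A_1| = √((0)² + (9)²) = √81 = 9
Perimeter = 10 + 17 + 9 = 36.

36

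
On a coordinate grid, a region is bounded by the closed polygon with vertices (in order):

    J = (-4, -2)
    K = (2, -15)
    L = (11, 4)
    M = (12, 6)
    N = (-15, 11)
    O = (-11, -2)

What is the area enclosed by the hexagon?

Σ = (64) + (173) + (18) + (222) + (151) + (14) = 642
Area = |Σ|/2 = 321.

321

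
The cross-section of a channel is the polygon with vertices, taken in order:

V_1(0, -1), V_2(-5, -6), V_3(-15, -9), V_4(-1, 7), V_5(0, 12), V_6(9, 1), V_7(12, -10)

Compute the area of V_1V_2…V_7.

199

Apply Gauss's area formula: 2A = Σ (x_i·y_{i+1} − x_{i+1}·y_i), indices taken mod 7.
Σ = (-5) + (-45) + (-114) + (-12) + (-108) + (-102) + (-12) = -398
Area = |Σ|/2 = 199.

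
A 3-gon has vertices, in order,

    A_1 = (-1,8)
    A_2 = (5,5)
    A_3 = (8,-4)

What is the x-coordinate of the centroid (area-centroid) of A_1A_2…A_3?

Apply Gauss's area formula. First the cross-terms c_i = x_i·y_{i+1} − x_{i+1}·y_i:
  -45, -60, 60  ⇒  2A = -45, A = -22.5.
Then Σ (x_i + x_{i+1})·c_i = -540, so x̄ = -540 / (6·(-22.5)) = 4.

4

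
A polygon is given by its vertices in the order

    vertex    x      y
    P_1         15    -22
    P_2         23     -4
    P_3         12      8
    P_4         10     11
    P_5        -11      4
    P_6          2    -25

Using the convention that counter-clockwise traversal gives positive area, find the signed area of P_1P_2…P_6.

744.5

Apply the surveyor's formula: 2A = Σ (x_i·y_{i+1} − x_{i+1}·y_i), indices taken mod 6.
P_1→P_2: (15)(-4) − (23)(-22) = 446
P_2→P_3: (23)(8) − (12)(-4) = 232
P_3→P_4: (12)(11) − (10)(8) = 52
P_4→P_5: (10)(4) − (-11)(11) = 161
P_5→P_6: (-11)(-25) − (2)(4) = 267
P_6→P_1: (2)(-22) − (15)(-25) = 331
Σ = 1489
Signed area = Σ/2 = 744.5 (positive ⇒ counter-clockwise traversal).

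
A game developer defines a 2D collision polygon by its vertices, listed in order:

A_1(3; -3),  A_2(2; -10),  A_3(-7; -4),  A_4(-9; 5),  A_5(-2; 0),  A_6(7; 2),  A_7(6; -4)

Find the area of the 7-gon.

Apply Gauss's area formula: 2A = Σ (x_i·y_{i+1} − x_{i+1}·y_i), indices taken mod 7.
Σ = (-24) + (-78) + (-71) + (10) + (-4) + (-40) + (-6) = -213
Area = |Σ|/2 = 106.5.

106.5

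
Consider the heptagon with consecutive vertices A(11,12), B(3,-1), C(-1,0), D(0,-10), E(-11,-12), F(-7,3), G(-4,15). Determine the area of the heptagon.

Apply the shoelace formula: 2A = Σ (x_i·y_{i+1} − x_{i+1}·y_i), indices taken mod 7.
Σ = (-47) + (-1) + (10) + (-110) + (-117) + (-93) + (-213) = -571
Area = |Σ|/2 = 285.5.

285.5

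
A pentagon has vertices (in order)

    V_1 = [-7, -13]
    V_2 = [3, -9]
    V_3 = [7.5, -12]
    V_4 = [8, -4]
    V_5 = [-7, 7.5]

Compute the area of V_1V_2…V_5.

Apply Gauss's area formula: 2A = Σ (x_i·y_{i+1} − x_{i+1}·y_i), indices taken mod 5.
Σ = (102) + (31.5) + (66) + (32) + (143.5) = 375
Area = |Σ|/2 = 187.5.

187.5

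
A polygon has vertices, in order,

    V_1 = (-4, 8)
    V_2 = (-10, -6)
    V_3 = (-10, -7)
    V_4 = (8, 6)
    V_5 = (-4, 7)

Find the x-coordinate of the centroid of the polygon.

-72/31

Apply the surveyor's formula. First the cross-terms c_i = x_i·y_{i+1} − x_{i+1}·y_i:
  104, 10, -4, 80, -4  ⇒  2A = 186, A = 93.
Then Σ (x_i + x_{i+1})·c_i = -1296, so x̄ = -1296 / (6·93) = -72/31.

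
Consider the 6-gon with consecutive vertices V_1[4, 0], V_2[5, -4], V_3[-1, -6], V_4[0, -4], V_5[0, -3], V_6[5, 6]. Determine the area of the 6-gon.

Apply the surveyor's formula: 2A = Σ (x_i·y_{i+1} − x_{i+1}·y_i), indices taken mod 6.
Σ = (-16) + (-34) + (4) + (0) + (15) + (-24) = -55
Area = |Σ|/2 = 27.5.

27.5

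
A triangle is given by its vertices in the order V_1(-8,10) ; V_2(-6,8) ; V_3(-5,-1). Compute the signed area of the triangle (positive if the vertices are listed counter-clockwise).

Σ = (-4) + (46) + (-58) = -16
Signed area = Σ/2 = -8 (negative ⇒ clockwise traversal).

-8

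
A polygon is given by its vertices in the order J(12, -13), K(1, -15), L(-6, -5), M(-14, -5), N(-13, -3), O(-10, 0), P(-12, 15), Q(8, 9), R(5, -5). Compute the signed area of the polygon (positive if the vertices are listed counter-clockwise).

Σ = (-167) + (-95) + (-40) + (-23) + (-30) + (-150) + (-228) + (-85) + (-5) = -823
Signed area = Σ/2 = -411.5 (negative ⇒ clockwise traversal).

-411.5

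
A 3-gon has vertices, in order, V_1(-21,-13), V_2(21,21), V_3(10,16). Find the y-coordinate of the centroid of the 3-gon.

Apply Gauss's area formula. First the cross-terms c_i = x_i·y_{i+1} − x_{i+1}·y_i:
  -168, 126, 206  ⇒  2A = 164, A = 82.
Then Σ (y_i + y_{i+1})·c_i = 3936, so ȳ = 3936 / (6·82) = 8.

8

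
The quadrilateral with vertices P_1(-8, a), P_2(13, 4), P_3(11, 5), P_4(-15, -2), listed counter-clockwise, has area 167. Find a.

-11

Write out the shoelace sum; only the two edges meeting at P_1 involve a:
2·Area = [((-15)·a − (-8)·(-2)) + ((-8)·4 − 13·a)] + 74
       = -28·a + 26 = 334
⇒ a = -11.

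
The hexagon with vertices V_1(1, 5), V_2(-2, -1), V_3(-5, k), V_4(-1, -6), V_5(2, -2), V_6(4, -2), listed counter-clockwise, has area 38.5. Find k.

-3

The doubled signed area Σ (x_i y_{i+1} − x_{i+1} y_i) is linear in k.
With k=0 it equals 74; the coefficient of k is -1 (from the two edges through V_3).
So -1·k + 74 = 2·38.5 = 77 ⇒ k = -3.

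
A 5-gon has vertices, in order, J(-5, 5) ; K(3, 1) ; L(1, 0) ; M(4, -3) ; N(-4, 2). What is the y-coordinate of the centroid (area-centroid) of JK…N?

Apply the shoelace (surveyor's) formula. First the cross-terms c_i = x_i·y_{i+1} − x_{i+1}·y_i:
  -20, -1, -3, -4, -10  ⇒  2A = -38, A = -19.
Then Σ (y_i + y_{i+1})·c_i = -178, so ȳ = -178 / (6·(-19)) = 89/57.

89/57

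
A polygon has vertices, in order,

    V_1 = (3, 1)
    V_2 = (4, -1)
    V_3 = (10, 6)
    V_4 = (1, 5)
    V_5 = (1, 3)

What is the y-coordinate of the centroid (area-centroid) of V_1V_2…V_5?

202/61

Apply the surveyor's formula. First the cross-terms c_i = x_i·y_{i+1} − x_{i+1}·y_i:
  -7, 34, 44, -2, -8  ⇒  2A = 61, A = 30.5.
Then Σ (y_i + y_{i+1})·c_i = 606, so ȳ = 606 / (6·30.5) = 202/61.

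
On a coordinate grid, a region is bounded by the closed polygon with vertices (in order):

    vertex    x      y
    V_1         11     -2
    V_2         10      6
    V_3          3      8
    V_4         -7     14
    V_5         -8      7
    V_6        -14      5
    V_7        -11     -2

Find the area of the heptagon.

247

Apply the surveyor's formula: 2A = Σ (x_i·y_{i+1} − x_{i+1}·y_i), indices taken mod 7.
V_1→V_2: (11)(6) − (10)(-2) = 86
V_2→V_3: (10)(8) − (3)(6) = 62
V_3→V_4: (3)(14) − (-7)(8) = 98
V_4→V_5: (-7)(7) − (-8)(14) = 63
V_5→V_6: (-8)(5) − (-14)(7) = 58
V_6→V_7: (-14)(-2) − (-11)(5) = 83
V_7→V_1: (-11)(-2) − (11)(-2) = 44
Σ = 494
Area = |Σ|/2 = 247.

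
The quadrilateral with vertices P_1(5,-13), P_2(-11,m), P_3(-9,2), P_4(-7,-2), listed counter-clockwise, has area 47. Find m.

The doubled signed area Σ (x_i y_{i+1} − x_{i+1} y_i) is linear in m.
With m=0 it equals -32; the coefficient of m is 14 (from the two edges through P_2).
So 14·m + -32 = 2·47 = 94 ⇒ m = 9.

9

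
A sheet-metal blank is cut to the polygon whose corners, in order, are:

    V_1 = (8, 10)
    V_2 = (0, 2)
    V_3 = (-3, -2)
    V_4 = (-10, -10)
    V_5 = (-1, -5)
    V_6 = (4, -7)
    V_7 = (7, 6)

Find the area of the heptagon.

Σ = (16) + (6) + (10) + (40) + (27) + (73) + (22) = 194
Area = |Σ|/2 = 97.

97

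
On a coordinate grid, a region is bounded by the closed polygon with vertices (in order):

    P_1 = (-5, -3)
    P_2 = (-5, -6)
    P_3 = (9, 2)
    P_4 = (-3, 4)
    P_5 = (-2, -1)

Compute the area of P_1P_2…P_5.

Apply the surveyor's formula: 2A = Σ (x_i·y_{i+1} − x_{i+1}·y_i), indices taken mod 5.
Σ = (15) + (44) + (42) + (11) + (1) = 113
Area = |Σ|/2 = 56.5.

56.5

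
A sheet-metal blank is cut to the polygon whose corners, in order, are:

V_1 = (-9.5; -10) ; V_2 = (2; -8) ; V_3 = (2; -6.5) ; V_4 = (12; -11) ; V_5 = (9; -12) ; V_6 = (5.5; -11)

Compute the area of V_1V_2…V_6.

41.25

Apply Gauss's area formula: 2A = Σ (x_i·y_{i+1} − x_{i+1}·y_i), indices taken mod 6.
Σ = (96) + (3) + (56) + (-45) + (-33) + (-159.5) = -82.5
Area = |Σ|/2 = 41.25.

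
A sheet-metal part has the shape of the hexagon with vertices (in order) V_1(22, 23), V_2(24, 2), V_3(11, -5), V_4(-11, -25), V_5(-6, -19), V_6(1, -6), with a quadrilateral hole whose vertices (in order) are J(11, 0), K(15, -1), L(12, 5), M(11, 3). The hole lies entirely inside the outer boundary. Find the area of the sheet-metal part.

Outer boundary:
Apply Gauss's area formula: 2A = Σ (x_i·y_{i+1} − x_{i+1}·y_i), indices taken mod 6.
Σ = (-508) + (-142) + (-330) + (59) + (55) + (155) = -711
Area = |Σ|/2 = 355.5.
Hole:
Apply the surveyor's formula: 2A = Σ (x_i·y_{i+1} − x_{i+1}·y_i), indices taken mod 4.
Cross-terms: -11, 87, -19, -33  ⇒  Σ = 24
Area = |Σ|/2 = 12.
Net area = 355.5 − 12 = 343.5.

343.5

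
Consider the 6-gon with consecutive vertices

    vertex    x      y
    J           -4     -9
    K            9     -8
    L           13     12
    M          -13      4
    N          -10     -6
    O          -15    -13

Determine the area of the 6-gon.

387

Apply the surveyor's formula: 2A = Σ (x_i·y_{i+1} − x_{i+1}·y_i), indices taken mod 6.
Σ = (113) + (212) + (208) + (118) + (40) + (83) = 774
Area = |Σ|/2 = 387.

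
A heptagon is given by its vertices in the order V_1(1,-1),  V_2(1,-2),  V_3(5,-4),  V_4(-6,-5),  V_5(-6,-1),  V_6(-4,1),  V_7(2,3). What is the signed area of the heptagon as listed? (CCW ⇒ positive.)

-48.5

Apply the surveyor's formula: 2A = Σ (x_i·y_{i+1} − x_{i+1}·y_i), indices taken mod 7.
V_1→V_2: (1)(-2) − (1)(-1) = -1
V_2→V_3: (1)(-4) − (5)(-2) = 6
V_3→V_4: (5)(-5) − (-6)(-4) = -49
V_4→V_5: (-6)(-1) − (-6)(-5) = -24
V_5→V_6: (-6)(1) − (-4)(-1) = -10
V_6→V_7: (-4)(3) − (2)(1) = -14
V_7→V_1: (2)(-1) − (1)(3) = -5
Σ = -97
Signed area = Σ/2 = -48.5 (negative ⇒ clockwise traversal).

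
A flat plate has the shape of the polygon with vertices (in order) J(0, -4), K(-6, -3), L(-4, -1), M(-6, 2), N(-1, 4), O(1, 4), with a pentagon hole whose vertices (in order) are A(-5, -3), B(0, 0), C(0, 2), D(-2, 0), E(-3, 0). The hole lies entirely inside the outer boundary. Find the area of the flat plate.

32.5

Outer boundary:
Apply the shoelace (surveyor's) formula: 2A = Σ (x_i·y_{i+1} − x_{i+1}·y_i), indices taken mod 6.
Cross-terms: -24, -6, -14, -22, -8, -4  ⇒  Σ = -78
Area = |Σ|/2 = 39.
Hole:
Apply the shoelace (surveyor's) formula: 2A = Σ (x_i·y_{i+1} − x_{i+1}·y_i), indices taken mod 5.
Σ = (0) + (0) + (4) + (0) + (9) = 13
Area = |Σ|/2 = 6.5.
Net area = 39 − 6.5 = 32.5.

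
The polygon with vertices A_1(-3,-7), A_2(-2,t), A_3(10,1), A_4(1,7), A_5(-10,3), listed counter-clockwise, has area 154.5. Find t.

-8

Write out the shoelace sum; only the two edges meeting at A_2 involve t:
2·Area = [((-3)·t − (-2)·(-7)) + ((-2)·1 − 10·t)] + 221
       = -13·t + 205 = 309
⇒ t = -8.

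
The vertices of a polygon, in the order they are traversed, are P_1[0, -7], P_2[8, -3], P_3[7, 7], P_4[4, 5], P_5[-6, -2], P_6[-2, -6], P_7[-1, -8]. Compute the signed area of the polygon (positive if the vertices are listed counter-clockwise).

Apply the surveyor's formula: 2A = Σ (x_i·y_{i+1} − x_{i+1}·y_i), indices taken mod 7.
Cross-terms: 56, 77, 7, 22, 32, 10, 7  ⇒  Σ = 211
Signed area = Σ/2 = 105.5 (positive ⇒ counter-clockwise traversal).

105.5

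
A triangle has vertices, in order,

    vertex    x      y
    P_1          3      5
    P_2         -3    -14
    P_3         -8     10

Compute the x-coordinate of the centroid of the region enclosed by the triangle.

-8/3

Apply the shoelace formula. First the cross-terms c_i = x_i·y_{i+1} − x_{i+1}·y_i:
  -27, -142, -70  ⇒  2A = -239, A = -119.5.
Then Σ (x_i + x_{i+1})·c_i = 1912, so x̄ = 1912 / (6·(-119.5)) = -8/3.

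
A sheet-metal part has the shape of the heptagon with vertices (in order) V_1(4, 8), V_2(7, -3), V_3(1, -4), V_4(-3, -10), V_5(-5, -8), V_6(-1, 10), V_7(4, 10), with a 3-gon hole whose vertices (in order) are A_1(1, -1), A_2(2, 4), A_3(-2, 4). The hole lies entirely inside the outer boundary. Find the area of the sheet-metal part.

118.5

Outer boundary:
Cross-terms: -68, -25, -22, -26, -58, -50, -8  ⇒  Σ = -257
Area = |Σ|/2 = 128.5.
Hole:
Apply the shoelace formula: 2A = Σ (x_i·y_{i+1} − x_{i+1}·y_i), indices taken mod 3.
Σ = (6) + (16) + (-2) = 20
Area = |Σ|/2 = 10.
Net area = 128.5 − 10 = 118.5.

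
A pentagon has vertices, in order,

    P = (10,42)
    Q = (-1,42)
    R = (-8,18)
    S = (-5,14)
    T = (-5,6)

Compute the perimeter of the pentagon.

|PQ| = √((-11)² + (0)²) = √121 = 11
|QR| = √((-7)² + (-24)²) = √625 = 25
|RS| = √((3)² + (-4)²) = √25 = 5
|ST| = √((0)² + (-8)²) = √64 = 8
|TP| = √((15)² + (36)²) = √1521 = 39
Perimeter = 11 + 25 + 5 + 8 + 39 = 88.

88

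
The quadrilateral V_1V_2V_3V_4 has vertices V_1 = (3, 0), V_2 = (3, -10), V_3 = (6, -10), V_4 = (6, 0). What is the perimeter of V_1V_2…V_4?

|V_1V_2| = √((0)² + (-10)²) = √100 = 10
|V_2V_3| = √((3)² + (0)²) = √9 = 3
|V_3V_4| = √((0)² + (10)²) = √100 = 10
|V_4V_1| = √((-3)² + (0)²) = √9 = 3
Perimeter = 10 + 3 + 10 + 3 = 26.

26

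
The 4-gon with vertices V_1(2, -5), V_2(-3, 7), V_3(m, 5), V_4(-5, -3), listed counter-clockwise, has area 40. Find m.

Write out the shoelace sum; only the two edges meeting at V_3 involve m:
2·Area = [((-3)·5 − m·7) + (m·(-3) − (-5)·5)] + 30
       = -10·m + 40 = 80
⇒ m = -4.

-4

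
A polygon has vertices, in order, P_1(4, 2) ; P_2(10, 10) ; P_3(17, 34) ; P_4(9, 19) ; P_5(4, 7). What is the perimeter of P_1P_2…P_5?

70

|P_1P_2| = √((6)² + (8)²) = √100 = 10
|P_2P_3| = √((7)² + (24)²) = √625 = 25
|P_3P_4| = √((-8)² + (-15)²) = √289 = 17
|P_4P_5| = √((-5)² + (-12)²) = √169 = 13
|P_5P_1| = √((0)² + (-5)²) = √25 = 5
Perimeter = 10 + 25 + 17 + 13 + 5 = 70.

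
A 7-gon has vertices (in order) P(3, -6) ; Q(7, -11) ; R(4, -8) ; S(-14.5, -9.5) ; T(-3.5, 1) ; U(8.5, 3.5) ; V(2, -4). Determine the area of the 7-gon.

133.25

Apply Gauss's area formula: 2A = Σ (x_i·y_{i+1} − x_{i+1}·y_i), indices taken mod 7.
Cross-terms: 9, -12, -154, -47.75, -20.75, -41, 0  ⇒  Σ = -266.5
Area = |Σ|/2 = 133.25.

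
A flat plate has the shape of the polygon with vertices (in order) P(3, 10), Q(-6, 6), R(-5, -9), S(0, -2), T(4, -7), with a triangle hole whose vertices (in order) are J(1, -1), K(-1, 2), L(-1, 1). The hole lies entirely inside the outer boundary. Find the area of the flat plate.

Outer boundary:
Cross-terms: 78, 84, 10, 8, 61  ⇒  Σ = 241
Area = |Σ|/2 = 120.5.
Hole:
Apply the shoelace (surveyor's) formula: 2A = Σ (x_i·y_{i+1} − x_{i+1}·y_i), indices taken mod 3.
Σ = (1) + (1) + (0) = 2
Area = |Σ|/2 = 1.
Net area = 120.5 − 1 = 119.5.

119.5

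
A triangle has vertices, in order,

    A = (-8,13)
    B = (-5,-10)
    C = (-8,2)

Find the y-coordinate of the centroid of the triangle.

5/3

Apply the surveyor's formula. First the cross-terms c_i = x_i·y_{i+1} − x_{i+1}·y_i:
  145, -90, -88  ⇒  2A = -33, A = -16.5.
Then Σ (y_i + y_{i+1})·c_i = -165, so ȳ = -165 / (6·(-16.5)) = 5/3.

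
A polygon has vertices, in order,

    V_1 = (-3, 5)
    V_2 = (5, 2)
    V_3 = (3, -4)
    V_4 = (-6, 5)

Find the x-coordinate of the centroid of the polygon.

Apply the shoelace (surveyor's) formula. First the cross-terms c_i = x_i·y_{i+1} − x_{i+1}·y_i:
  -31, -26, -9, -15  ⇒  2A = -81, A = -40.5.
Then Σ (x_i + x_{i+1})·c_i = -108, so x̄ = -108 / (6·(-40.5)) = 4/9.

4/9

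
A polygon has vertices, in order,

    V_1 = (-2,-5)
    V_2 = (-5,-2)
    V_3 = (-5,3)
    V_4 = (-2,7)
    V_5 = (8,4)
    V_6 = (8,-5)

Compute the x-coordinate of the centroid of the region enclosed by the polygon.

Apply the shoelace (surveyor's) formula. First the cross-terms c_i = x_i·y_{i+1} − x_{i+1}·y_i:
  -21, -25, -29, -64, -72, -50  ⇒  2A = -261, A = -130.5.
Then Σ (x_i + x_{i+1})·c_i = -1236, so x̄ = -1236 / (6·(-130.5)) = 412/261.

412/261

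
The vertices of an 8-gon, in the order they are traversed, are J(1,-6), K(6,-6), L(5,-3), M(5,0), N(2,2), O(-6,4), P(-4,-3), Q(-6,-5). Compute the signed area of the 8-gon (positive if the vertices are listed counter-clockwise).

82

Apply Gauss's area formula: 2A = Σ (x_i·y_{i+1} − x_{i+1}·y_i), indices taken mod 8.
Cross-terms: 30, 12, 15, 10, 20, 34, 2, 41  ⇒  Σ = 164
Signed area = Σ/2 = 82 (positive ⇒ counter-clockwise traversal).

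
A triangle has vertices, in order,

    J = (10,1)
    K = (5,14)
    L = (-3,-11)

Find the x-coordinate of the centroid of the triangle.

4

Apply the shoelace (surveyor's) formula. First the cross-terms c_i = x_i·y_{i+1} − x_{i+1}·y_i:
  135, -13, 107  ⇒  2A = 229, A = 114.5.
Then Σ (x_i + x_{i+1})·c_i = 2748, so x̄ = 2748 / (6·114.5) = 4.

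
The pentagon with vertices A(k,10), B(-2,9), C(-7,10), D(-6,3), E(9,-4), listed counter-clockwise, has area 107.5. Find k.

Write out the shoelace sum; only the two edges meeting at A involve k:
2·Area = [(9·10 − k·(-4)) + (k·9 − (-2)·10)] + 79
       = 13·k + 189 = 215
⇒ k = 2.

2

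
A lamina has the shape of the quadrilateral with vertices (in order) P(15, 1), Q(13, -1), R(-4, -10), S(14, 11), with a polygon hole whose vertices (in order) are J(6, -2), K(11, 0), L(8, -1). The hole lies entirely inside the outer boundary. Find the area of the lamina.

108

Outer boundary:
Apply Gauss's area formula: 2A = Σ (x_i·y_{i+1} − x_{i+1}·y_i), indices taken mod 4.
Σ = (-28) + (-134) + (96) + (-151) = -217
Area = |Σ|/2 = 108.5.
Hole:
Σ = (22) + (-11) + (-10) = 1
Area = |Σ|/2 = 0.5.
Net area = 108.5 − 0.5 = 108.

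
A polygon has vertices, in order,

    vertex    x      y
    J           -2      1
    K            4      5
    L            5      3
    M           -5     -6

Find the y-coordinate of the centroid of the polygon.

Apply the surveyor's formula. First the cross-terms c_i = x_i·y_{i+1} − x_{i+1}·y_i:
  -14, -13, -15, -17  ⇒  2A = -59, A = -29.5.
Then Σ (y_i + y_{i+1})·c_i = -58, so ȳ = -58 / (6·(-29.5)) = 58/177.

58/177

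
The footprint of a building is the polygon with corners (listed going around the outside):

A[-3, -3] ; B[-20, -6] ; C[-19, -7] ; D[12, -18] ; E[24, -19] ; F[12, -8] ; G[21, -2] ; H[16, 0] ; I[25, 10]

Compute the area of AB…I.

Σ = (-42) + (26) + (426) + (204) + (36) + (144) + (32) + (160) + (-45) = 941
Area = |Σ|/2 = 470.5.

470.5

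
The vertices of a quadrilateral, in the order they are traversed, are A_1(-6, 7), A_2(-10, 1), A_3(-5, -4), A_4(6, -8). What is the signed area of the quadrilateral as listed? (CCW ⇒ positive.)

83.5

Apply the shoelace (surveyor's) formula: 2A = Σ (x_i·y_{i+1} − x_{i+1}·y_i), indices taken mod 4.
Σ = (64) + (45) + (64) + (-6) = 167
Signed area = Σ/2 = 83.5 (positive ⇒ counter-clockwise traversal).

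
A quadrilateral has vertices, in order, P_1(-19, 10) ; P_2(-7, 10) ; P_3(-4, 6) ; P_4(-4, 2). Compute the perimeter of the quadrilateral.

38

|P_1P_2| = √((12)² + (0)²) = √144 = 12
|P_2P_3| = √((3)² + (-4)²) = √25 = 5
|P_3P_4| = √((0)² + (-4)²) = √16 = 4
|P_4P_1| = √((-15)² + (8)²) = √289 = 17
Perimeter = 12 + 5 + 4 + 17 = 38.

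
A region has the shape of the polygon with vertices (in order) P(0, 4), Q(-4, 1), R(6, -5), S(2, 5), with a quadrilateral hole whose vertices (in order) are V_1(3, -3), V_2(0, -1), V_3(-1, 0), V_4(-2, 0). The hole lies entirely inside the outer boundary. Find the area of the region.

Outer boundary:
Apply the shoelace formula: 2A = Σ (x_i·y_{i+1} − x_{i+1}·y_i), indices taken mod 4.
Cross-terms: 16, 14, 40, 8  ⇒  Σ = 78
Area = |Σ|/2 = 39.
Hole:
Apply the surveyor's formula: 2A = Σ (x_i·y_{i+1} − x_{i+1}·y_i), indices taken mod 4.
Σ = (-3) + (-1) + (0) + (6) = 2
Area = |Σ|/2 = 1.
Net area = 39 − 1 = 38.

38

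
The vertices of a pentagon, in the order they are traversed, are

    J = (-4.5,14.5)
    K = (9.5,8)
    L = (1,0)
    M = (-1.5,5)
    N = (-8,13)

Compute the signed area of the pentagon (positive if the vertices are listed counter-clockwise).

-106.875

Apply Gauss's area formula: 2A = Σ (x_i·y_{i+1} − x_{i+1}·y_i), indices taken mod 5.
Σ = (-173.75) + (-8) + (5) + (20.5) + (-57.5) = -213.75
Signed area = Σ/2 = -106.875 (negative ⇒ clockwise traversal).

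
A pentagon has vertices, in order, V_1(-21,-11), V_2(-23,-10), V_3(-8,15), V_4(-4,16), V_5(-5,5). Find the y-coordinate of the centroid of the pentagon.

505/158

Apply the surveyor's formula. First the cross-terms c_i = x_i·y_{i+1} − x_{i+1}·y_i:
  -43, -425, -68, 60, 160  ⇒  2A = -316, A = -158.
Then Σ (y_i + y_{i+1})·c_i = -3030, so ȳ = -3030 / (6·(-158)) = 505/158.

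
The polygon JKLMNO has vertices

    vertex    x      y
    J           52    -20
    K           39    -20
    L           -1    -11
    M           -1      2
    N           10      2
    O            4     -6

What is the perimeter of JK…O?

138

|JK| = √((-13)² + (0)²) = √169 = 13
|KL| = √((-40)² + (9)²) = √1681 = 41
|LM| = √((0)² + (13)²) = √169 = 13
|MN| = √((11)² + (0)²) = √121 = 11
|NO| = √((-6)² + (-8)²) = √100 = 10
|OJ| = √((48)² + (-14)²) = √2500 = 50
Perimeter = 13 + 41 + 13 + 11 + 10 + 50 = 138.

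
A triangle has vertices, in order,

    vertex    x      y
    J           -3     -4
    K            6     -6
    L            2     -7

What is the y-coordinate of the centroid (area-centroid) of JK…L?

-17/3

Apply Gauss's area formula. First the cross-terms c_i = x_i·y_{i+1} − x_{i+1}·y_i:
  42, -30, -29  ⇒  2A = -17, A = -8.5.
Then Σ (y_i + y_{i+1})·c_i = 289, so ȳ = 289 / (6·(-8.5)) = -17/3.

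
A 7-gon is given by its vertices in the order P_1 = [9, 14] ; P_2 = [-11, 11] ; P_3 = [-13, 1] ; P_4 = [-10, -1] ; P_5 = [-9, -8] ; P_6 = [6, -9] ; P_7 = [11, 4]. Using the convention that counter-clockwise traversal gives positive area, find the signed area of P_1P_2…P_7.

424.5

Apply the shoelace (surveyor's) formula: 2A = Σ (x_i·y_{i+1} − x_{i+1}·y_i), indices taken mod 7.
Σ = (253) + (132) + (23) + (71) + (129) + (123) + (118) = 849
Signed area = Σ/2 = 424.5 (positive ⇒ counter-clockwise traversal).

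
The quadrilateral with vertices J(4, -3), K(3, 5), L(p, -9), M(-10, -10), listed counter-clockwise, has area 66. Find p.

-10

The doubled signed area Σ (x_i y_{i+1} − x_{i+1} y_i) is linear in p.
With p=0 it equals -18; the coefficient of p is -15 (from the two edges through L).
So -15·p + -18 = 2·66 = 132 ⇒ p = -10.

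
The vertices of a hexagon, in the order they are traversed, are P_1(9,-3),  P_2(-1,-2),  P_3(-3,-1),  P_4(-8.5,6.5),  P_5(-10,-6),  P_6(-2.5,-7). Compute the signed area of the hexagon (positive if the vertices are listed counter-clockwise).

93.75

Cross-terms: -21, -5, -28, 116, 55, 70.5  ⇒  Σ = 187.5
Signed area = Σ/2 = 93.75 (positive ⇒ counter-clockwise traversal).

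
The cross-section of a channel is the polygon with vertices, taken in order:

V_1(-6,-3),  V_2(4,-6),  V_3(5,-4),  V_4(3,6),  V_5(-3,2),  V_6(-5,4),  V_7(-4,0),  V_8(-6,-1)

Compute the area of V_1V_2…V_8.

Apply Gauss's area formula: 2A = Σ (x_i·y_{i+1} − x_{i+1}·y_i), indices taken mod 8.
Σ = (48) + (14) + (42) + (24) + (-2) + (16) + (4) + (12) = 158
Area = |Σ|/2 = 79.

79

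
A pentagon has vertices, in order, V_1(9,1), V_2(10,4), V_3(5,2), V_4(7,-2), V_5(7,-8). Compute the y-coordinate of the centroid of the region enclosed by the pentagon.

-1/39

Apply the shoelace formula. First the cross-terms c_i = x_i·y_{i+1} − x_{i+1}·y_i:
  26, 0, -24, -42, 79  ⇒  2A = 39, A = 19.5.
Then Σ (y_i + y_{i+1})·c_i = -3, so ȳ = -3 / (6·19.5) = -1/39.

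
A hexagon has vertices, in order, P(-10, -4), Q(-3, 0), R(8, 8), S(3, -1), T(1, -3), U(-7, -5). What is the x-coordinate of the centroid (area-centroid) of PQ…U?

-91/186

Apply the shoelace (surveyor's) formula. First the cross-terms c_i = x_i·y_{i+1} − x_{i+1}·y_i:
  -12, -24, -32, -8, -26, -22  ⇒  2A = -124, A = -62.
Then Σ (x_i + x_{i+1})·c_i = 182, so x̄ = 182 / (6·(-62)) = -91/186.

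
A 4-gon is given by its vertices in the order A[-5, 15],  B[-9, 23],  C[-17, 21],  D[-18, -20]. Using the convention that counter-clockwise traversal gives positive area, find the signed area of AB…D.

285

Apply the shoelace formula: 2A = Σ (x_i·y_{i+1} − x_{i+1}·y_i), indices taken mod 4.
Σ = (20) + (202) + (718) + (-370) = 570
Signed area = Σ/2 = 285 (positive ⇒ counter-clockwise traversal).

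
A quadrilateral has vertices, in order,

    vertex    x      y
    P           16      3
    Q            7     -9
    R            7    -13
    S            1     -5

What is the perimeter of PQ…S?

|PQ| = √((-9)² + (-12)²) = √225 = 15
|QR| = √((0)² + (-4)²) = √16 = 4
|RS| = √((-6)² + (8)²) = √100 = 10
|SP| = √((15)² + (8)²) = √289 = 17
Perimeter = 15 + 4 + 10 + 17 = 46.

46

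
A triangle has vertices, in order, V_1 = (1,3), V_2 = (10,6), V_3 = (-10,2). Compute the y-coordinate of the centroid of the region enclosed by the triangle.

Apply the shoelace formula. First the cross-terms c_i = x_i·y_{i+1} − x_{i+1}·y_i:
  -24, 80, -32  ⇒  2A = 24, A = 12.
Then Σ (y_i + y_{i+1})·c_i = 264, so ȳ = 264 / (6·12) = 11/3.

11/3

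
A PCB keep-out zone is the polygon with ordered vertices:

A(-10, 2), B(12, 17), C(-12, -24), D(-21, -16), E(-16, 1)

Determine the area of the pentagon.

Σ = (-194) + (-84) + (-312) + (-277) + (-22) = -889
Area = |Σ|/2 = 444.5.

444.5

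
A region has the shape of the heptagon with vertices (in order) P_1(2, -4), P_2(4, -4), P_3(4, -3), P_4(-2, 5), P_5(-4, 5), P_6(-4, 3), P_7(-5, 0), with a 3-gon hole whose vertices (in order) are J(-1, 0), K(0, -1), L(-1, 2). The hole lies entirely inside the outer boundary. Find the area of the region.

38.5

Outer boundary:
Apply Gauss's area formula: 2A = Σ (x_i·y_{i+1} − x_{i+1}·y_i), indices taken mod 7.
P_1→P_2: (2)(-4) − (4)(-4) = 8
P_2→P_3: (4)(-3) − (4)(-4) = 4
P_3→P_4: (4)(5) − (-2)(-3) = 14
P_4→P_5: (-2)(5) − (-4)(5) = 10
P_5→P_6: (-4)(3) − (-4)(5) = 8
P_6→P_7: (-4)(0) − (-5)(3) = 15
P_7→P_1: (-5)(-4) − (2)(0) = 20
Σ = 79
Area = |Σ|/2 = 39.5.
Hole:
Σ = (1) + (-1) + (2) = 2
Area = |Σ|/2 = 1.
Net area = 39.5 − 1 = 38.5.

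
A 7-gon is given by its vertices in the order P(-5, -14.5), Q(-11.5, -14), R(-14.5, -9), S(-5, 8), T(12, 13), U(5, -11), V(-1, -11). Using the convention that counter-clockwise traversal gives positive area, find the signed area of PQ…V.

-410.875

Apply the surveyor's formula: 2A = Σ (x_i·y_{i+1} − x_{i+1}·y_i), indices taken mod 7.
Σ = (-96.75) + (-99.5) + (-161) + (-161) + (-197) + (-66) + (-40.5) = -821.75
Signed area = Σ/2 = -410.875 (negative ⇒ clockwise traversal).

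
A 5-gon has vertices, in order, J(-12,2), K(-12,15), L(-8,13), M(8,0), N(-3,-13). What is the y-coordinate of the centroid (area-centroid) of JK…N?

313/281

Apply the shoelace (surveyor's) formula. First the cross-terms c_i = x_i·y_{i+1} − x_{i+1}·y_i:
  -156, -36, -104, -104, -162  ⇒  2A = -562, A = -281.
Then Σ (y_i + y_{i+1})·c_i = -1878, so ȳ = -1878 / (6·(-281)) = 313/281.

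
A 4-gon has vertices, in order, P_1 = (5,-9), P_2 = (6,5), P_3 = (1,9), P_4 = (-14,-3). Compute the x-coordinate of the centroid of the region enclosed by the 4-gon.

-69/49

Apply the surveyor's formula. First the cross-terms c_i = x_i·y_{i+1} − x_{i+1}·y_i:
  79, 49, 123, 141  ⇒  2A = 392, A = 196.
Then Σ (x_i + x_{i+1})·c_i = -1656, so x̄ = -1656 / (6·196) = -69/49.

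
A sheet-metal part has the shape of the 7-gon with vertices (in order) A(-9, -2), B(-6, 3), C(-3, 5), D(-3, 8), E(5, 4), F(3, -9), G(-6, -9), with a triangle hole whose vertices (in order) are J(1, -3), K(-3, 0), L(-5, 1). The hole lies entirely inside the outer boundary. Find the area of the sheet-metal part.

Outer boundary:
Apply the shoelace (surveyor's) formula: 2A = Σ (x_i·y_{i+1} − x_{i+1}·y_i), indices taken mod 7.
Σ = (-39) + (-21) + (-9) + (-52) + (-57) + (-81) + (-69) = -328
Area = |Σ|/2 = 164.
Hole:
Σ = (-9) + (-3) + (14) = 2
Area = |Σ|/2 = 1.
Net area = 164 − 1 = 163.

163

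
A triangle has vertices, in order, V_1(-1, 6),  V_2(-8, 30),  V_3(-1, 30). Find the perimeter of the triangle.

|V_1V_2| = √((-7)² + (24)²) = √625 = 25
|V_2V_3| = √((7)² + (0)²) = √49 = 7
|V_3V_1| = √((0)² + (-24)²) = √576 = 24
Perimeter = 25 + 7 + 24 = 56.

56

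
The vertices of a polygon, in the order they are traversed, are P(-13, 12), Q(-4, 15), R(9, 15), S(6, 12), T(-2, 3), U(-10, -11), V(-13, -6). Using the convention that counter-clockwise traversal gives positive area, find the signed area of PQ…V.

Apply Gauss's area formula: 2A = Σ (x_i·y_{i+1} − x_{i+1}·y_i), indices taken mod 7.
Σ = (-147) + (-195) + (18) + (42) + (52) + (-83) + (-234) = -547
Signed area = Σ/2 = -273.5 (negative ⇒ clockwise traversal).

-273.5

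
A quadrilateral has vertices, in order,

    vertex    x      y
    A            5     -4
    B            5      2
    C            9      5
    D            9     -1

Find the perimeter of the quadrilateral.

22

|AB| = √((0)² + (6)²) = √36 = 6
|BC| = √((4)² + (3)²) = √25 = 5
|CD| = √((0)² + (-6)²) = √36 = 6
|DA| = √((-4)² + (-3)²) = √25 = 5
Perimeter = 6 + 5 + 6 + 5 = 22.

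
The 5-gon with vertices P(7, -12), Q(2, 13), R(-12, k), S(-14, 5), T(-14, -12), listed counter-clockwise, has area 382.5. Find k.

The doubled signed area Σ (x_i y_{i+1} − x_{i+1} y_i) is linear in k.
With k=0 it equals 701; the coefficient of k is 16 (from the two edges through R).
So 16·k + 701 = 2·382.5 = 765 ⇒ k = 4.

4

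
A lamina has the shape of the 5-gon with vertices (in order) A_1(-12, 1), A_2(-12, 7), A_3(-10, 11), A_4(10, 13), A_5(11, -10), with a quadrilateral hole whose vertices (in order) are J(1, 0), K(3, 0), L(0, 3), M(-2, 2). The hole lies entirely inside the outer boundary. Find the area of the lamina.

356.5

Outer boundary:
Cross-terms: -72, -62, -240, -243, -109  ⇒  Σ = -726
Area = |Σ|/2 = 363.
Hole:
Σ = (0) + (9) + (6) + (-2) = 13
Area = |Σ|/2 = 6.5.
Net area = 363 − 6.5 = 356.5.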